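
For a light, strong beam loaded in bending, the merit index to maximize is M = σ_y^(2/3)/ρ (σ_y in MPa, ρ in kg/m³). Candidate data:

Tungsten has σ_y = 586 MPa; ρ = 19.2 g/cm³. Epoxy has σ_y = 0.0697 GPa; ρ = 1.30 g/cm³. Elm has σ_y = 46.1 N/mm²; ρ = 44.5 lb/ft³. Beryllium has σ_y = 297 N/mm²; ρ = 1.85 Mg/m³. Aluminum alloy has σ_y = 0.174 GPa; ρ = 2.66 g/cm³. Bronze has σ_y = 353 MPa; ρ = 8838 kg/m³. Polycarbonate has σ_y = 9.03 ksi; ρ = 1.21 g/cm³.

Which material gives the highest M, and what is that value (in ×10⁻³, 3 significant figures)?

In SI units:
  tungsten: σ_y = 586.0 MPa, ρ = 19200 kg/m³
  epoxy: σ_y = 69.70 MPa, ρ = 1300 kg/m³
  elm: σ_y = 46.10 MPa, ρ = 712.8 kg/m³
  beryllium: σ_y = 297.0 MPa, ρ = 1850 kg/m³
  aluminum alloy: σ_y = 174.0 MPa, ρ = 2660 kg/m³
  bronze: σ_y = 353.0 MPa, ρ = 8838 kg/m³
  polycarbonate: σ_y = 62.26 MPa, ρ = 1210 kg/m³
  beryllium: M = 24.1×10⁻³
  elm: M = 18.0×10⁻³
  epoxy: M = 13.0×10⁻³
  polycarbonate: M = 13.0×10⁻³
  aluminum alloy: M = 11.7×10⁻³
  bronze: M = 5.65×10⁻³
  tungsten: M = 3.65×10⁻³
The maximum is for beryllium.

beryllium, M = 24.1×10⁻³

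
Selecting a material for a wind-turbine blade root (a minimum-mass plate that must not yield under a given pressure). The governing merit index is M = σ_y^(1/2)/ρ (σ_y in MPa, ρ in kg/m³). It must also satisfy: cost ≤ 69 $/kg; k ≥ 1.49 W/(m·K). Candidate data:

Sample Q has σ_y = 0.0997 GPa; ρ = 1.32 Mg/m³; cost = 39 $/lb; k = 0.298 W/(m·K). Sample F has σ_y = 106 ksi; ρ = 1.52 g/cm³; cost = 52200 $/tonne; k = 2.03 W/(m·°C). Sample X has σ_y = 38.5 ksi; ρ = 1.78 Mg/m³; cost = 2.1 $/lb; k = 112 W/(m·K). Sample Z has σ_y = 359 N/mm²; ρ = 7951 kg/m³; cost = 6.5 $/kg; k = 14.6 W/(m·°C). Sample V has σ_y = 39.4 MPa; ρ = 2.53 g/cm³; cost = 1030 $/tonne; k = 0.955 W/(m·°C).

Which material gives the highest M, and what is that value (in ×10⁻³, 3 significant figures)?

Screen on constraints: cost ≤ 69 $/kg; k ≥ 1.49 W/(m·K). Survivors: sample F, sample X, sample Z.
Convert each candidate to consistent units, then evaluate M:
  sample F: σ_y = 730.8 MPa, ρ = 1520 kg/m³
  sample X: σ_y = 265.4 MPa, ρ = 1780 kg/m³
  sample Z: σ_y = 359.0 MPa, ρ = 7951 kg/m³
  sample F: M = 17.8×10⁻³
  sample X: M = 9.15×10⁻³
  sample Z: M = 2.38×10⁻³
Sample F ranks first.

sample F, M = 17.8×10⁻³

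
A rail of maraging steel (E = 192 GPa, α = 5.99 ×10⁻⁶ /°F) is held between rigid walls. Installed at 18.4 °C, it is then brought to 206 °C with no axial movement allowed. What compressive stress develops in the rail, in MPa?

388 MPa

α = 5.99×10⁻⁶/°F × 9/5 = 10.8×10⁻⁶/K.
ΔT = 187.6 K. Constrained thermal stress σ = E·α·ΔT = 192.0×10³ MPa × 10.8×10⁻⁶ × 187.6 = 388 MPa (compressive).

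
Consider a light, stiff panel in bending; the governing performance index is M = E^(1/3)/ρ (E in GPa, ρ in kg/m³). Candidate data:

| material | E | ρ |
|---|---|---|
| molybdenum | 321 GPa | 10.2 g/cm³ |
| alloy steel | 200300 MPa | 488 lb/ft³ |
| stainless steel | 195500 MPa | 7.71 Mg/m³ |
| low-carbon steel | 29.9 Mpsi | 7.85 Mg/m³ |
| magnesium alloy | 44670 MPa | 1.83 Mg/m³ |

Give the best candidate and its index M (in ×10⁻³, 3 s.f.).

magnesium alloy, M = 1.94×10⁻³

After converting to SI:
  molybdenum: E = 321.0 GPa, ρ = 10200 kg/m³
  alloy steel: E = 200.3 GPa, ρ = 7817 kg/m³
  stainless steel: E = 195.5 GPa, ρ = 7710 kg/m³
  low-carbon steel: E = 206.2 GPa, ρ = 7850 kg/m³
  magnesium alloy: E = 44.67 GPa, ρ = 1830 kg/m³
  magnesium alloy: M = 1.94×10⁻³
  stainless steel: M = 0.753×10⁻³
  low-carbon steel: M = 0.753×10⁻³
  alloy steel: M = 0.748×10⁻³
  molybdenum: M = 0.671×10⁻³
Magnesium alloy has the largest M.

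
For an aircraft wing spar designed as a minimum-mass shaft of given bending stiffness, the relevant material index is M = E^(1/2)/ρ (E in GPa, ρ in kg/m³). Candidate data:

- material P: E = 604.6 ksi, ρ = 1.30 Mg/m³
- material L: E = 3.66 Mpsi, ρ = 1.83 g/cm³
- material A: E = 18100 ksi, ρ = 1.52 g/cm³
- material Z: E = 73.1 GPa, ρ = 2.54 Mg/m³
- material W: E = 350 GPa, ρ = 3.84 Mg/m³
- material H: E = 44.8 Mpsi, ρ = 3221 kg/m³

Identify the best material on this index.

material A

In SI units:
  material P: E = 4.169 GPa, ρ = 1300 kg/m³
  material L: E = 25.23 GPa, ρ = 1830 kg/m³
  material A: E = 124.8 GPa, ρ = 1520 kg/m³
  material Z: E = 73.10 GPa, ρ = 2540 kg/m³
  material W: E = 350.0 GPa, ρ = 3840 kg/m³
  material H: E = 308.9 GPa, ρ = 3221 kg/m³
  material A: M = 7.35×10⁻³
  material H: M = 5.46×10⁻³
  material W: M = 4.87×10⁻³
  material Z: M = 3.37×10⁻³
  material L: M = 2.75×10⁻³
  material P: M = 1.57×10⁻³
Material A ranks first.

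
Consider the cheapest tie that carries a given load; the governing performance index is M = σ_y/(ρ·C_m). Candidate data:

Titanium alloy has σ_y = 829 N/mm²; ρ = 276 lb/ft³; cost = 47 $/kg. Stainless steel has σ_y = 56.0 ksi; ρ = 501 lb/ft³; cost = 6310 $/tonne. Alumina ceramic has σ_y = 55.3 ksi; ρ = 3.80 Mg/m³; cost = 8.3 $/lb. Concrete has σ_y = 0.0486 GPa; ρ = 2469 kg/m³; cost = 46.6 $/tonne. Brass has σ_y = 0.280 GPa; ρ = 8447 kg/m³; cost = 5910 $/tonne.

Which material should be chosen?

Normalizing units and computing the index:
  titanium alloy: σ_y = 829.0 MPa, ρ = 4421 kg/m³, cost = 47.00 $/kg
  stainless steel: σ_y = 386.1 MPa, ρ = 8025 kg/m³, cost = 6.310 $/kg
  alumina ceramic: σ_y = 381.3 MPa, ρ = 3800 kg/m³, cost = 18.30 $/kg
  concrete: σ_y = 48.60 MPa, ρ = 2469 kg/m³, cost = 0.04660 $/kg
  brass: σ_y = 280.0 MPa, ρ = 8447 kg/m³, cost = 5.910 $/kg
  concrete: M = 422 kN·m per $
  stainless steel: M = 7.62 kN·m per $
  brass: M = 5.61 kN·m per $
  alumina ceramic: M = 5.48 kN·m per $
  titanium alloy: M = 3.99 kN·m per $
The maximum is for concrete.

concrete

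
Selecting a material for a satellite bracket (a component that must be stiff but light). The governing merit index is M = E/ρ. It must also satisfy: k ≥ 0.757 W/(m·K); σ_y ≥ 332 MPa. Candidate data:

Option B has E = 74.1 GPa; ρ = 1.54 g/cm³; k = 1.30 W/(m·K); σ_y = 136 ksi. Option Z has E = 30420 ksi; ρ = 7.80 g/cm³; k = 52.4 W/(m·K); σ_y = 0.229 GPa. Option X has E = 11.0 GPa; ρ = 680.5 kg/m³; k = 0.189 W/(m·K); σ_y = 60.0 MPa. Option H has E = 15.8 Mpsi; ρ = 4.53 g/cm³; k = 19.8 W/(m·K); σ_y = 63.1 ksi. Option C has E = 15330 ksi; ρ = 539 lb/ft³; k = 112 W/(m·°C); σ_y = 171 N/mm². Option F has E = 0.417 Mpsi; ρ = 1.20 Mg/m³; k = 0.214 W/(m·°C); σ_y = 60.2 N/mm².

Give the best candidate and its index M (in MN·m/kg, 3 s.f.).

option B, M = 48.1 MN·m/kg

Screen on constraints: k ≥ 0.757 W/(m·K); σ_y ≥ 332 MPa. Survivors: option B, option H.
Putting every candidate on a common basis:
  option B: E = 74.10 GPa, ρ = 1540 kg/m³
  option H: E = 108.9 GPa, ρ = 4530 kg/m³
  option B: M = 48.1 MN·m/kg
  option H: M = 24.0 MN·m/kg
Option B ranks first.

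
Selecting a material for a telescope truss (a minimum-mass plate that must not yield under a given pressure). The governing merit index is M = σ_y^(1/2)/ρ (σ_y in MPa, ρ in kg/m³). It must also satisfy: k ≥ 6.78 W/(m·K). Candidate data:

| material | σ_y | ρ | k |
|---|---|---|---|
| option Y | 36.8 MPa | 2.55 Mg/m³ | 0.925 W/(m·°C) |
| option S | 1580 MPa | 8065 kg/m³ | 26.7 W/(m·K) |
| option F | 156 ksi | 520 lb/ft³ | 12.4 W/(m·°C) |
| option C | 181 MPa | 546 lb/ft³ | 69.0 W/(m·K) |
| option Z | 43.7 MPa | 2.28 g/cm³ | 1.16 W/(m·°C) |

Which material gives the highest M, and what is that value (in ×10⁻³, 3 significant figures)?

option S, M = 4.93×10⁻³

Screen on constraints: k ≥ 6.78 W/(m·K). Survivors: option S, option F, option C.
After converting to SI:
  option S: σ_y = 1580 MPa, ρ = 8065 kg/m³
  option F: σ_y = 1076 MPa, ρ = 8330 kg/m³
  option C: σ_y = 181.0 MPa, ρ = 8746 kg/m³
  option S: M = 4.93×10⁻³
  option F: M = 3.94×10⁻³
  option C: M = 1.54×10⁻³
Option S has the largest M.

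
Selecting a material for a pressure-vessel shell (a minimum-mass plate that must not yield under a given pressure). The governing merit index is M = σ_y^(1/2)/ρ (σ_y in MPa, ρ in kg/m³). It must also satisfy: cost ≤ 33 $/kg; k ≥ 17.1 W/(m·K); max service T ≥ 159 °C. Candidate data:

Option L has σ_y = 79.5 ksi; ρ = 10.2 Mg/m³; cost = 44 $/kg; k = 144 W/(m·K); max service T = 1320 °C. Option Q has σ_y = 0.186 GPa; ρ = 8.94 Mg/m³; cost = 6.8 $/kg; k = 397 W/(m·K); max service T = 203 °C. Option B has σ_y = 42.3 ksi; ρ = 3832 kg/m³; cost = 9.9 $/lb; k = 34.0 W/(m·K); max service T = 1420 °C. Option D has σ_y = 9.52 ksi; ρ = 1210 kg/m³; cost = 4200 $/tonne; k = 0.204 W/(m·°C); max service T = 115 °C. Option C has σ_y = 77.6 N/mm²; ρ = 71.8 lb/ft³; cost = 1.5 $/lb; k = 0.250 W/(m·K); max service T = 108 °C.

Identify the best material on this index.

option B

Screen on constraints: cost ≤ 33 $/kg; k ≥ 17.1 W/(m·K); max service T ≥ 159 °C. Survivors: option Q, option B.
Normalizing units and computing the index:
  option Q: σ_y = 186.0 MPa, ρ = 8940 kg/m³
  option B: σ_y = 291.6 MPa, ρ = 3832 kg/m³
  option B: M = 4.46×10⁻³
  option Q: M = 1.53×10⁻³
Option B ranks first.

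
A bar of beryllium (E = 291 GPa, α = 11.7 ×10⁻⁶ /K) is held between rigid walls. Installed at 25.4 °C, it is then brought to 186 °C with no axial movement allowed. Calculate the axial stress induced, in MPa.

547 MPa

ΔT = 160.6 K. Constrained thermal stress σ = E·α·ΔT = 291.0×10³ MPa × 11.7×10⁻⁶ × 160.6 = 547 MPa (compressive).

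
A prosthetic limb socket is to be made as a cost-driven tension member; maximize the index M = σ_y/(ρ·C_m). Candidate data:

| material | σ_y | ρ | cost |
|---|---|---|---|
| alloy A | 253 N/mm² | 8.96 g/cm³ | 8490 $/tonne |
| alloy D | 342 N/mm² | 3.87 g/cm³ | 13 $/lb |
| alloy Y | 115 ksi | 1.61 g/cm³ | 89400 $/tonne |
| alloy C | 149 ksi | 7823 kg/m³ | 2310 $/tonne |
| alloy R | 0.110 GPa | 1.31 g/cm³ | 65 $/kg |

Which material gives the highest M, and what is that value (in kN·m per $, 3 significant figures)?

alloy C, M = 56.8 kN·m per $

After converting to SI:
  alloy A: σ_y = 253.0 MPa, ρ = 8960 kg/m³, cost = 8.490 $/kg
  alloy D: σ_y = 342.0 MPa, ρ = 3870 kg/m³, cost = 28.66 $/kg
  alloy Y: σ_y = 792.9 MPa, ρ = 1610 kg/m³, cost = 89.40 $/kg
  alloy C: σ_y = 1027 MPa, ρ = 7823 kg/m³, cost = 2.310 $/kg
  alloy R: σ_y = 110.0 MPa, ρ = 1310 kg/m³, cost = 65.00 $/kg
  alloy C: M = 56.8 kN·m per $
  alloy Y: M = 5.51 kN·m per $
  alloy A: M = 3.33 kN·m per $
  alloy D: M = 3.08 kN·m per $
  alloy R: M = 1.29 kN·m per $
Alloy C ranks first.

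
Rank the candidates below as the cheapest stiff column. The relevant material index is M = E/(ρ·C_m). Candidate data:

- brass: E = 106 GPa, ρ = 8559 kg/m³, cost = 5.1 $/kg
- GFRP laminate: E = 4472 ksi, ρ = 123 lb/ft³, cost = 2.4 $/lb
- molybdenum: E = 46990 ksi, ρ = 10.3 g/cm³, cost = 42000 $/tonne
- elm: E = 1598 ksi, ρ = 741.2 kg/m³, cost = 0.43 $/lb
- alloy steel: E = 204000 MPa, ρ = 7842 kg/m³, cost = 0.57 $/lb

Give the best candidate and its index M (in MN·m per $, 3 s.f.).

alloy steel, M = 20.7 MN·m per $

Convert each candidate to consistent units, then evaluate M:
  brass: E = 106.0 GPa, ρ = 8559 kg/m³, cost = 5.100 $/kg
  GFRP laminate: E = 30.83 GPa, ρ = 1970 kg/m³, cost = 5.291 $/kg
  molybdenum: E = 324.0 GPa, ρ = 10300 kg/m³, cost = 42.00 $/kg
  elm: E = 11.02 GPa, ρ = 741.2 kg/m³, cost = 0.9480 $/kg
  alloy steel: E = 204.0 GPa, ρ = 7842 kg/m³, cost = 1.257 $/kg
  alloy steel: M = 20.7 MN·m per $
  elm: M = 15.7 MN·m per $
  GFRP laminate: M = 2.96 MN·m per $
  brass: M = 2.43 MN·m per $
  molybdenum: M = 0.749 MN·m per $
Alloy steel has the largest M.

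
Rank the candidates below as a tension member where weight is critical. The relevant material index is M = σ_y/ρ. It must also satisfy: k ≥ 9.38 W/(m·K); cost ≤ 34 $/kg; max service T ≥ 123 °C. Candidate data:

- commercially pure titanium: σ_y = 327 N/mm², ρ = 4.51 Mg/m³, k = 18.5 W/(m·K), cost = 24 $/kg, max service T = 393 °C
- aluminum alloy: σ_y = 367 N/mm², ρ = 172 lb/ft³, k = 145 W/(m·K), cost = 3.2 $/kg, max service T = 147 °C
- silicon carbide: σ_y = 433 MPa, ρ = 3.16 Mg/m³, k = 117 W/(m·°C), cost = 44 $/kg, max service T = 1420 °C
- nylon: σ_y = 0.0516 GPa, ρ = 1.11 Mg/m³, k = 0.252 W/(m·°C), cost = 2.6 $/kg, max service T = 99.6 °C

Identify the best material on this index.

Screen on constraints: k ≥ 9.38 W/(m·K); cost ≤ 34 $/kg; max service T ≥ 123 °C. Survivors: commercially pure titanium, aluminum alloy.
Convert each candidate to consistent units, then evaluate M:
  commercially pure titanium: σ_y = 327.0 MPa, ρ = 4510 kg/m³
  aluminum alloy: σ_y = 367.0 MPa, ρ = 2755 kg/m³
  aluminum alloy: M = 133 kN·m/kg
  commercially pure titanium: M = 72.5 kN·m/kg
Highest index: aluminum alloy.

aluminum alloy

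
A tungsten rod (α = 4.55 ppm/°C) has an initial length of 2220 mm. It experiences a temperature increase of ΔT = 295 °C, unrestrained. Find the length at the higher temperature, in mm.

2223.0 mm

ΔL = α·L₀·ΔT = 4.55×10⁻⁶ × 2220 mm × 295.0 K = 2.98 mm.
L = L₀ + ΔL = 2220 + 2.98 = 2223.0 mm.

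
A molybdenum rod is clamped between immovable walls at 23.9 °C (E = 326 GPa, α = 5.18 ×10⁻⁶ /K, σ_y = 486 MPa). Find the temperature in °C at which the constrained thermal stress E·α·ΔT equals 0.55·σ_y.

E·α·ΔT = 267.3 MPa ⇒ ΔT = 267.3 / (326.0×10³ × 5.18×10⁻⁶) = 158.3 K.
T = 23.9 + 158.3 = 182.2 °C.

182 °C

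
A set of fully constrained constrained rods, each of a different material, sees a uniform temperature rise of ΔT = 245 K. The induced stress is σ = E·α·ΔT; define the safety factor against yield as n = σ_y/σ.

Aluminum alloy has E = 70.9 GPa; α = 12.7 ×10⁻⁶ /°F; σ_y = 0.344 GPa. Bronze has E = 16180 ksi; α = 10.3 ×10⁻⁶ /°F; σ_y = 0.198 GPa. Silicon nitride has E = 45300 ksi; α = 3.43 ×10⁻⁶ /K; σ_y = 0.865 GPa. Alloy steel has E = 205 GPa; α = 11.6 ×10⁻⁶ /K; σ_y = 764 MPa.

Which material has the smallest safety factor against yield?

In consistent units (E in GPa, α in ×10⁻⁶/K, σ_y in MPa):
  aluminum alloy: E = 70.90, α = 22.9, σ_y = 344.0 → σ = 397 MPa, n = 0.866
  bronze: E = 111.6, α = 18.5, σ_y = 198.0 → σ = 507 MPa, n = 0.391
  silicon nitride: E = 312.3, α = 3.43, σ_y = 865.0 → σ = 262 MPa, n = 3.30
  alloy steel: E = 205.0, α = 11.6, σ_y = 764.0 → σ = 583 MPa, n = 1.31
Bronze has the lowest safety factor, n = 0.391.

bronze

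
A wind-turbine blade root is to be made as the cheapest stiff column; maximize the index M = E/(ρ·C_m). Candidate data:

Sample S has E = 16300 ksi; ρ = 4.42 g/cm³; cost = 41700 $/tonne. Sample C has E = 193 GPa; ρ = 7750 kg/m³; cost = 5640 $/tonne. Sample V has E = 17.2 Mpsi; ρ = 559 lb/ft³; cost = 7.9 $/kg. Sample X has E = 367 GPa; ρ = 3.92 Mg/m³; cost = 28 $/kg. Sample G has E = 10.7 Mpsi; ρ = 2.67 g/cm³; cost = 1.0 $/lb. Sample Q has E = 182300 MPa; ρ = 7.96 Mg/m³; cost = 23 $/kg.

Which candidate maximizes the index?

sample G

In SI units:
  sample S: E = 112.4 GPa, ρ = 4420 kg/m³, cost = 41.70 $/kg
  sample C: E = 193.0 GPa, ρ = 7750 kg/m³, cost = 5.640 $/kg
  sample V: E = 118.6 GPa, ρ = 8954 kg/m³, cost = 7.900 $/kg
  sample X: E = 367.0 GPa, ρ = 3920 kg/m³, cost = 28.00 $/kg
  sample G: E = 73.77 GPa, ρ = 2670 kg/m³, cost = 2.205 $/kg
  sample Q: E = 182.3 GPa, ρ = 7960 kg/m³, cost = 23.00 $/kg
  sample G: M = 12.5 MN·m per $
  sample C: M = 4.42 MN·m per $
  sample X: M = 3.34 MN·m per $
  sample V: M = 1.68 MN·m per $
  sample Q: M = 0.996 MN·m per $
  sample S: M = 0.610 MN·m per $
Sample G has the largest M.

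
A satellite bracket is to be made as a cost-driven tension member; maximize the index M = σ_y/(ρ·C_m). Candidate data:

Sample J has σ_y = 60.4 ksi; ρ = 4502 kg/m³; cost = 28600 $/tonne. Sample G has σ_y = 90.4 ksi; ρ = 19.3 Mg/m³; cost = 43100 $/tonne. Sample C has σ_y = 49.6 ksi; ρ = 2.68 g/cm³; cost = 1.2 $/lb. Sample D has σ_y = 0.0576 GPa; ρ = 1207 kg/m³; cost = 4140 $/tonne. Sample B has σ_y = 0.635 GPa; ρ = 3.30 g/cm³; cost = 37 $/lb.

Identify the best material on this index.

Putting every candidate on a common basis:
  sample J: σ_y = 416.4 MPa, ρ = 4502 kg/m³, cost = 28.60 $/kg
  sample G: σ_y = 623.3 MPa, ρ = 19300 kg/m³, cost = 43.10 $/kg
  sample C: σ_y = 342.0 MPa, ρ = 2680 kg/m³, cost = 2.646 $/kg
  sample D: σ_y = 57.60 MPa, ρ = 1207 kg/m³, cost = 4.140 $/kg
  sample B: σ_y = 635.0 MPa, ρ = 3300 kg/m³, cost = 81.57 $/kg
  sample C: M = 48.2 kN·m per $
  sample D: M = 11.5 kN·m per $
  sample J: M = 3.23 kN·m per $
  sample B: M = 2.36 kN·m per $
  sample G: M = 0.749 kN·m per $
Sample C has the largest M.

sample C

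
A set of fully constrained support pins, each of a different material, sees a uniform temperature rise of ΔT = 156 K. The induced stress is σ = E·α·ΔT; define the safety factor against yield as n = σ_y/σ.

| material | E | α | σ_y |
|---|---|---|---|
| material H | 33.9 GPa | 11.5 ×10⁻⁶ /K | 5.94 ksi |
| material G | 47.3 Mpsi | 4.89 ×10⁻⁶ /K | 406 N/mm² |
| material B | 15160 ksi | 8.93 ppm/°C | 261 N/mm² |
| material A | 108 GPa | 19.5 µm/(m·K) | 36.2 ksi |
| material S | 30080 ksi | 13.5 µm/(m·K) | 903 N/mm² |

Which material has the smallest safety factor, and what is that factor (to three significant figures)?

With everything in SI (GPa, ×10⁻⁶/K, MPa):
  material H: E = 33.90, α = 11.5, σ_y = 40.95 → σ = 60.8 MPa, n = 0.673
  material G: E = 326.1, α = 4.89, σ_y = 406.0 → σ = 249 MPa, n = 1.63
  material B: E = 104.5, α = 8.93, σ_y = 261.0 → σ = 146 MPa, n = 1.79
  material A: E = 108.0, α = 19.5, σ_y = 249.6 → σ = 329 MPa, n = 0.760
  material S: E = 207.4, α = 13.5, σ_y = 903.0 → σ = 437 MPa, n = 2.07
The minimum is material H at n = 0.673.

material H, n = 0.673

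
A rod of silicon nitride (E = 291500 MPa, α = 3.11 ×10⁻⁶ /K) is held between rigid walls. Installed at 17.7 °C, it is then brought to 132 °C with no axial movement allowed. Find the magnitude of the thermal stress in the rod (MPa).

104 MPa

E = 291500 MPa = 291.5 GPa.
ΔT = 114.3 K. Constrained thermal stress σ = E·α·ΔT = 291.5×10³ MPa × 3.11×10⁻⁶ × 114.3 = 104 MPa (compressive).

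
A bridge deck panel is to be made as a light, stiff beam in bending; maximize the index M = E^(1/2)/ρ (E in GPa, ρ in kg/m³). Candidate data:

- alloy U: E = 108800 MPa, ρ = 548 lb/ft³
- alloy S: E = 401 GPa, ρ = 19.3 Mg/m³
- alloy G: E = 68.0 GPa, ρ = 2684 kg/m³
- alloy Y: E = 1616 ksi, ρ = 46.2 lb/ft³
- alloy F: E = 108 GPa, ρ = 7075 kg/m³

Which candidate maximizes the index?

alloy Y

Normalizing units and computing the index:
  alloy U: E = 108.8 GPa, ρ = 8778 kg/m³
  alloy S: E = 401.0 GPa, ρ = 19300 kg/m³
  alloy G: E = 68.00 GPa, ρ = 2684 kg/m³
  alloy Y: E = 11.14 GPa, ρ = 740.1 kg/m³
  alloy F: E = 108.0 GPa, ρ = 7075 kg/m³
  alloy Y: M = 4.51×10⁻³
  alloy G: M = 3.07×10⁻³
  alloy F: M = 1.47×10⁻³
  alloy U: M = 1.19×10⁻³
  alloy S: M = 1.04×10⁻³
Alloy Y ranks first.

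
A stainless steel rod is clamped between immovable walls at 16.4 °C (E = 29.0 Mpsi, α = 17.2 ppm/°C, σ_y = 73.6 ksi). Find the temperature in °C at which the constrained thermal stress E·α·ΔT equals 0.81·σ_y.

136 °C

E = 29.0 Mpsi = 199.9 GPa.
σ_y = 73.6 ksi = 507.5 MPa.
E·α·ΔT = 411.0 MPa ⇒ ΔT = 411.0 / (199.9×10³ × 17.2×10⁻⁶) = 119.5 K.
T = 16.4 + 119.5 = 135.9 °C.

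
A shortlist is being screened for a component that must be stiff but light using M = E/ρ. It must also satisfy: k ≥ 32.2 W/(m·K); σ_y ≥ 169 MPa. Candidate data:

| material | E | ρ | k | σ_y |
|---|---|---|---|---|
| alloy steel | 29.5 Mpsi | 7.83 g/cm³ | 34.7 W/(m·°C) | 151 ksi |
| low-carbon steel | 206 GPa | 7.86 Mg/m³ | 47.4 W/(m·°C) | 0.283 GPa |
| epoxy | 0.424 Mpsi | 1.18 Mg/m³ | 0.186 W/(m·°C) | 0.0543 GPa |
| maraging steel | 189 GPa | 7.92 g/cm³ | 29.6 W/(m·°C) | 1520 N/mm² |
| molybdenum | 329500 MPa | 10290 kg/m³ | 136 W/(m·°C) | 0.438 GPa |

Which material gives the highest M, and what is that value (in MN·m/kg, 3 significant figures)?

molybdenum, M = 32.0 MN·m/kg

Screen on constraints: k ≥ 32.2 W/(m·K); σ_y ≥ 169 MPa. Survivors: alloy steel, low-carbon steel, molybdenum.
Putting every candidate on a common basis:
  alloy steel: E = 203.4 GPa, ρ = 7830 kg/m³
  low-carbon steel: E = 206.0 GPa, ρ = 7860 kg/m³
  molybdenum: E = 329.5 GPa, ρ = 10290 kg/m³
  molybdenum: M = 32.0 MN·m/kg
  low-carbon steel: M = 26.2 MN·m/kg
  alloy steel: M = 26.0 MN·m/kg
Molybdenum ranks first.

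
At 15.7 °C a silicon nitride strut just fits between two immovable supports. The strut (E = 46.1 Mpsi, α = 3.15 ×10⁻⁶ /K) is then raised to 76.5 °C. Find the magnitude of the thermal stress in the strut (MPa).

E = 46.1 Mpsi = 317.8 GPa.
ΔT = 60.80 K. Constrained thermal stress σ = E·α·ΔT = 317.8×10³ MPa × 3.15×10⁻⁶ × 60.80 = 60.9 MPa (compressive).

60.9 MPa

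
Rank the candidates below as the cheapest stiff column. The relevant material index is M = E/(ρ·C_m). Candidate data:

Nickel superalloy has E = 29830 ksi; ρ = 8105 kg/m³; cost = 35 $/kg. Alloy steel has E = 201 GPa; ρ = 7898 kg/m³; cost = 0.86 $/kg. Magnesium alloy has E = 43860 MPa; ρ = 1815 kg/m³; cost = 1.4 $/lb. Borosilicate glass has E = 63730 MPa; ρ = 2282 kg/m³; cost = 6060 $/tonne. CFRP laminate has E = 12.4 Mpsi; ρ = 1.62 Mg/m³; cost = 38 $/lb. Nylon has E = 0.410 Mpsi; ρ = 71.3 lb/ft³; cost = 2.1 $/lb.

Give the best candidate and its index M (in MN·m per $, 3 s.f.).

alloy steel, M = 29.6 MN·m per $

After converting to SI:
  nickel superalloy: E = 205.7 GPa, ρ = 8105 kg/m³, cost = 35.00 $/kg
  alloy steel: E = 201.0 GPa, ρ = 7898 kg/m³, cost = 0.8600 $/kg
  magnesium alloy: E = 43.86 GPa, ρ = 1815 kg/m³, cost = 3.086 $/kg
  borosilicate glass: E = 63.73 GPa, ρ = 2282 kg/m³, cost = 6.060 $/kg
  CFRP laminate: E = 85.50 GPa, ρ = 1620 kg/m³, cost = 83.77 $/kg
  nylon: E = 2.827 GPa, ρ = 1142 kg/m³, cost = 4.630 $/kg
  alloy steel: M = 29.6 MN·m per $
  magnesium alloy: M = 7.83 MN·m per $
  borosilicate glass: M = 4.61 MN·m per $
  nickel superalloy: M = 0.725 MN·m per $
  CFRP laminate: M = 0.630 MN·m per $
  nylon: M = 0.535 MN·m per $
Highest index: alloy steel.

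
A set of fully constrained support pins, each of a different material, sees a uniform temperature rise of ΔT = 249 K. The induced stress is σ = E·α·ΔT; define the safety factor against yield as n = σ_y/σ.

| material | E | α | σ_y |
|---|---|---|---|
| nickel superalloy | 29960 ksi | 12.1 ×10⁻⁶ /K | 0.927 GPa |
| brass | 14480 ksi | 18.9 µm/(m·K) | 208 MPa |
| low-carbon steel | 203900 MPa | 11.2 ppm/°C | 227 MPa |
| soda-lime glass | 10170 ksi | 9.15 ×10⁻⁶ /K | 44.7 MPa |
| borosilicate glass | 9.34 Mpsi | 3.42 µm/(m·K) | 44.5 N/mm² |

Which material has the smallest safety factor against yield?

Per material, after unit conversion:
  nickel superalloy: E = 206.6, α = 12.1, σ_y = 927.0 → σ = 622 MPa, n = 1.49
  brass: E = 99.84, α = 18.9, σ_y = 208.0 → σ = 470 MPa, n = 0.443
  low-carbon steel: E = 203.9, α = 11.2, σ_y = 227.0 → σ = 569 MPa, n = 0.399
  soda-lime glass: E = 70.12, α = 9.15, σ_y = 44.70 → σ = 160 MPa, n = 0.280
  borosilicate glass: E = 64.40, α = 3.42, σ_y = 44.50 → σ = 54.8 MPa, n = 0.811
Soda-lime glass has the lowest safety factor, n = 0.280.

soda-lime glass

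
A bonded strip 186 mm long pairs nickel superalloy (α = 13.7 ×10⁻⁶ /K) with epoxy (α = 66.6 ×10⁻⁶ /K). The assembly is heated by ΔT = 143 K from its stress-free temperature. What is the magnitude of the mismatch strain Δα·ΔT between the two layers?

7.56×10⁻³

Δα = |13.7 − 66.6|×10⁻⁶/K = 52.9×10⁻⁶/K.
Mismatch strain = Δα·ΔT = 52.9×10⁻⁶ × 143.0 = 7.56×10⁻³.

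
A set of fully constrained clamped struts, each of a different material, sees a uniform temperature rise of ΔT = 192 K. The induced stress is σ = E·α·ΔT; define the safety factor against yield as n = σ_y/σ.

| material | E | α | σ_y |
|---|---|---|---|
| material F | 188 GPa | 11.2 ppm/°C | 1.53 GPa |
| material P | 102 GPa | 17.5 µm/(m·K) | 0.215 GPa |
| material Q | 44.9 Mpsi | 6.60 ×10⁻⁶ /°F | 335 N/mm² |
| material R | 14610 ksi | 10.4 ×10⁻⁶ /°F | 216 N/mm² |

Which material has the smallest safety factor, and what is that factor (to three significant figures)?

With everything in SI (GPa, ×10⁻⁶/K, MPa):
  material F: E = 188.0, α = 11.2, σ_y = 1530 → σ = 404 MPa, n = 3.78
  material P: E = 102.0, α = 17.5, σ_y = 215.0 → σ = 343 MPa, n = 0.627
  material Q: E = 309.6, α = 11.9, σ_y = 335.0 → σ = 706 MPa, n = 0.474
  material R: E = 100.7, α = 18.7, σ_y = 216.0 → σ = 362 MPa, n = 0.597
Material Q has the lowest safety factor, n = 0.474.

material Q, n = 0.474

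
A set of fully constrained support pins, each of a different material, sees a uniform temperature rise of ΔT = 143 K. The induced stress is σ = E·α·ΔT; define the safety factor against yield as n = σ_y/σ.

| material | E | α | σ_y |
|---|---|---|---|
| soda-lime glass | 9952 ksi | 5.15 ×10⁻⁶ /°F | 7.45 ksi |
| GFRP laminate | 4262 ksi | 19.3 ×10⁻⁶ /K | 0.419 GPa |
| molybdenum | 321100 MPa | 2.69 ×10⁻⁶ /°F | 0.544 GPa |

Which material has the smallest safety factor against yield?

soda-lime glass

With everything in SI (GPa, ×10⁻⁶/K, MPa):
  soda-lime glass: E = 68.62, α = 9.27, σ_y = 51.37 → σ = 91.0 MPa, n = 0.565
  GFRP laminate: E = 29.39, α = 19.3, σ_y = 419.0 → σ = 81.1 MPa, n = 5.17
  molybdenum: E = 321.1, α = 4.84, σ_y = 544.0 → σ = 222 MPa, n = 2.45
The minimum is soda-lime glass at n = 0.565.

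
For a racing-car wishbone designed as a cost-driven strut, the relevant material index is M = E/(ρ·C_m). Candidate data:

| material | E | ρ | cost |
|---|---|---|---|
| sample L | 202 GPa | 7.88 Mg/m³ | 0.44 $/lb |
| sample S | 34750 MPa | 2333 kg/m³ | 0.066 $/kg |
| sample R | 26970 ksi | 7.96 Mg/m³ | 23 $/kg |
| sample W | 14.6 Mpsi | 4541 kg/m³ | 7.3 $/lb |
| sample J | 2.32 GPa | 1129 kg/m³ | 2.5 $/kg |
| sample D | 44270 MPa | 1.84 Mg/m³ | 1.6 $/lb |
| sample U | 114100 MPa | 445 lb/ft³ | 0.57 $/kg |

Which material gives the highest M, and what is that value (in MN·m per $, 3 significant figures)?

Normalizing units and computing the index:
  sample L: E = 202.0 GPa, ρ = 7880 kg/m³, cost = 0.9700 $/kg
  sample S: E = 34.75 GPa, ρ = 2333 kg/m³, cost = 0.06600 $/kg
  sample R: E = 186.0 GPa, ρ = 7960 kg/m³, cost = 23.00 $/kg
  sample W: E = 100.7 GPa, ρ = 4541 kg/m³, cost = 16.09 $/kg
  sample J: E = 2.320 GPa, ρ = 1129 kg/m³, cost = 2.500 $/kg
  sample D: E = 44.27 GPa, ρ = 1840 kg/m³, cost = 3.527 $/kg
  sample U: E = 114.1 GPa, ρ = 7128 kg/m³, cost = 0.5700 $/kg
  sample S: M = 226 MN·m per $
  sample U: M = 28.1 MN·m per $
  sample L: M = 26.4 MN·m per $
  sample D: M = 6.82 MN·m per $
  sample W: M = 1.38 MN·m per $
  sample R: M = 1.02 MN·m per $
  sample J: M = 0.822 MN·m per $
Highest index: sample S.

sample S, M = 226 MN·m per $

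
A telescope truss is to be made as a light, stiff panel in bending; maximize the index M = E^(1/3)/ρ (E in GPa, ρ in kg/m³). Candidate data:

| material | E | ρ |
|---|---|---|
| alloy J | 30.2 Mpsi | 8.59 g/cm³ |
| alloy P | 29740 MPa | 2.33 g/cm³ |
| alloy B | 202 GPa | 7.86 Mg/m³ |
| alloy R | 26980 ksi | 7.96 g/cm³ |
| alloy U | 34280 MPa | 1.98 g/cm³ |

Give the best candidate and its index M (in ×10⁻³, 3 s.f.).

After converting to SI:
  alloy J: E = 208.2 GPa, ρ = 8590 kg/m³
  alloy P: E = 29.74 GPa, ρ = 2330 kg/m³
  alloy B: E = 202.0 GPa, ρ = 7860 kg/m³
  alloy R: E = 186.0 GPa, ρ = 7960 kg/m³
  alloy U: E = 34.28 GPa, ρ = 1980 kg/m³
  alloy U: M = 1.64×10⁻³
  alloy P: M = 1.33×10⁻³
  alloy B: M = 0.746×10⁻³
  alloy R: M = 0.717×10⁻³
  alloy J: M = 0.690×10⁻³
Alloy U has the largest M.

alloy U, M = 1.64×10⁻³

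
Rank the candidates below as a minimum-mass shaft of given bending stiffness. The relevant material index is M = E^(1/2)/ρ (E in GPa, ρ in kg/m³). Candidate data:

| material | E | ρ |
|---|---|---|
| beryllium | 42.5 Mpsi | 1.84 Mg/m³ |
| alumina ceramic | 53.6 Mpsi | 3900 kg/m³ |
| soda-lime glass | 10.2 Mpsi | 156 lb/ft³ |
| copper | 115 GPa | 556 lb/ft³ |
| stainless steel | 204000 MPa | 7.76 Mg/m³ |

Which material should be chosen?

After converting to SI:
  beryllium: E = 293.0 GPa, ρ = 1840 kg/m³
  alumina ceramic: E = 369.6 GPa, ρ = 3900 kg/m³
  soda-lime glass: E = 70.33 GPa, ρ = 2499 kg/m³
  copper: E = 115.0 GPa, ρ = 8906 kg/m³
  stainless steel: E = 204.0 GPa, ρ = 7760 kg/m³
  beryllium: M = 9.30×10⁻³
  alumina ceramic: M = 4.93×10⁻³
  soda-lime glass: M = 3.36×10⁻³
  stainless steel: M = 1.84×10⁻³
  copper: M = 1.20×10⁻³
Highest index: beryllium.

beryllium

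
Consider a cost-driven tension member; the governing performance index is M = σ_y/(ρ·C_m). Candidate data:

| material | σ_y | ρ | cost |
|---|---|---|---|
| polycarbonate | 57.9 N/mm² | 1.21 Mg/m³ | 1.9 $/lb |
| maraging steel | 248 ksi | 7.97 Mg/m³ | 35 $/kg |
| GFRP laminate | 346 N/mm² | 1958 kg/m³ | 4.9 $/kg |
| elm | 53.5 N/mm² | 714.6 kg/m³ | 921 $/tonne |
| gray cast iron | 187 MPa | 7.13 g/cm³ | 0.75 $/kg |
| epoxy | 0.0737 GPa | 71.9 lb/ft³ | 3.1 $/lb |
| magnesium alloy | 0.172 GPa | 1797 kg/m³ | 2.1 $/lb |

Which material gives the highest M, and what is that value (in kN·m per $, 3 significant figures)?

elm, M = 81.3 kN·m per $

Putting every candidate on a common basis:
  polycarbonate: σ_y = 57.90 MPa, ρ = 1210 kg/m³, cost = 4.189 $/kg
  maraging steel: σ_y = 1710 MPa, ρ = 7970 kg/m³, cost = 35.00 $/kg
  GFRP laminate: σ_y = 346.0 MPa, ρ = 1958 kg/m³, cost = 4.900 $/kg
  elm: σ_y = 53.50 MPa, ρ = 714.6 kg/m³, cost = 0.9210 $/kg
  gray cast iron: σ_y = 187.0 MPa, ρ = 7130 kg/m³, cost = 0.7500 $/kg
  epoxy: σ_y = 73.70 MPa, ρ = 1152 kg/m³, cost = 6.834 $/kg
  magnesium alloy: σ_y = 172.0 MPa, ρ = 1797 kg/m³, cost = 4.630 $/kg
  elm: M = 81.3 kN·m per $
  GFRP laminate: M = 36.1 kN·m per $
  gray cast iron: M = 35.0 kN·m per $
  magnesium alloy: M = 20.7 kN·m per $
  polycarbonate: M = 11.4 kN·m per $
  epoxy: M = 9.36 kN·m per $
  maraging steel: M = 6.13 kN·m per $
Elm has the largest M.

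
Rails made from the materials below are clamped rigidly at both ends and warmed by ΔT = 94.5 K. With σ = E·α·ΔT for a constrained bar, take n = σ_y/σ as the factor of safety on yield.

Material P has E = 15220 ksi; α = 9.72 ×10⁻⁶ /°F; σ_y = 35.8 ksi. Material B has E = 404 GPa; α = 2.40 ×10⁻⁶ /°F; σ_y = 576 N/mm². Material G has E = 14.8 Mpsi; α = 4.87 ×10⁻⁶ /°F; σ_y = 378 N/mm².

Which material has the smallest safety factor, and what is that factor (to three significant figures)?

With everything in SI (GPa, ×10⁻⁶/K, MPa):
  material P: E = 104.9, α = 17.5, σ_y = 246.8 → σ = 174 MPa, n = 1.42
  material B: E = 404.0, α = 4.32, σ_y = 576.0 → σ = 165 MPa, n = 3.49
  material G: E = 102.0, α = 8.77, σ_y = 378.0 → σ = 84.5 MPa, n = 4.47
The minimum is material P at n = 1.42.

material P, n = 1.42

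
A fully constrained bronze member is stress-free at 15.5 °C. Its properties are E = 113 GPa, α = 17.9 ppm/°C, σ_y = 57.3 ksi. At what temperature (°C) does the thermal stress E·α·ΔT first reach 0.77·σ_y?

σ_y = 57.3 ksi = 395.1 MPa.
E·α·ΔT = 304.2 MPa ⇒ ΔT = 304.2 / (113.0×10³ × 17.9×10⁻⁶) = 150.4 K.
T = 15.5 + 150.4 = 165.9 °C.

166 °C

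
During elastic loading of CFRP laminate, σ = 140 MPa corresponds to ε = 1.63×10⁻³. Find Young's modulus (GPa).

E = σ/ε = 140 MPa / 1.63×10⁻³ = 85890 MPa = 85.9 GPa.

85.9 GPa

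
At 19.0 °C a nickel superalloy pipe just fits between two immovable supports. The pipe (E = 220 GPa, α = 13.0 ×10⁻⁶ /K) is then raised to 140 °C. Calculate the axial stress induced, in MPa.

ΔT = 121.0 K. Constrained thermal stress σ = E·α·ΔT = 220.0×10³ MPa × 13.0×10⁻⁶ × 121.0 = 346 MPa (compressive).

346 MPa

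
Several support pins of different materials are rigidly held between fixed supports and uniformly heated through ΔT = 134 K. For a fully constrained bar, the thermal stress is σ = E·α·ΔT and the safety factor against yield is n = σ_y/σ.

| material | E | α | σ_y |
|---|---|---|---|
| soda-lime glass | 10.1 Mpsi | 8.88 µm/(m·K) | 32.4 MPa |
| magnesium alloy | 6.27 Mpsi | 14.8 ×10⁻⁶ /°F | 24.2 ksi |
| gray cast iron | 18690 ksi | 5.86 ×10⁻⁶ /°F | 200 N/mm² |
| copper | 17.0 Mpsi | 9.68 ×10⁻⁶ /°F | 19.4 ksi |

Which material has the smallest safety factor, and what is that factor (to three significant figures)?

soda-lime glass, n = 0.391

With everything in SI (GPa, ×10⁻⁶/K, MPa):
  soda-lime glass: E = 69.64, α = 8.88, σ_y = 32.40 → σ = 82.9 MPa, n = 0.391
  magnesium alloy: E = 43.23, α = 26.6, σ_y = 166.9 → σ = 154 MPa, n = 1.08
  gray cast iron: E = 128.9, α = 10.5, σ_y = 200.0 → σ = 182 MPa, n = 1.10
  copper: E = 117.2, α = 17.4, σ_y = 133.8 → σ = 274 MPa, n = 0.489
The minimum is soda-lime glass at n = 0.391.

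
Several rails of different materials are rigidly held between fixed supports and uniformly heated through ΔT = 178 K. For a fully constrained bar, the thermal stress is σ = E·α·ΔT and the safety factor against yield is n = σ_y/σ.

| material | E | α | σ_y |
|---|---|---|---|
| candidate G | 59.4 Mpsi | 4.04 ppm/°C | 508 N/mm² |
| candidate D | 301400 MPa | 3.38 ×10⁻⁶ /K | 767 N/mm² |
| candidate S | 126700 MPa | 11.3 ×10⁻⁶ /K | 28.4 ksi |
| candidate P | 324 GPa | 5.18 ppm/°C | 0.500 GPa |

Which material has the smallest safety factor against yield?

In consistent units (E in GPa, α in ×10⁻⁶/K, σ_y in MPa):
  candidate G: E = 409.5, α = 4.04, σ_y = 508.0 → σ = 295 MPa, n = 1.72
  candidate D: E = 301.4, α = 3.38, σ_y = 767.0 → σ = 181 MPa, n = 4.23
  candidate S: E = 126.7, α = 11.3, σ_y = 195.8 → σ = 255 MPa, n = 0.768
  candidate P: E = 324.0, α = 5.18, σ_y = 500.0 → σ = 299 MPa, n = 1.67
Smallest n: candidate S with n = 0.768.

candidate S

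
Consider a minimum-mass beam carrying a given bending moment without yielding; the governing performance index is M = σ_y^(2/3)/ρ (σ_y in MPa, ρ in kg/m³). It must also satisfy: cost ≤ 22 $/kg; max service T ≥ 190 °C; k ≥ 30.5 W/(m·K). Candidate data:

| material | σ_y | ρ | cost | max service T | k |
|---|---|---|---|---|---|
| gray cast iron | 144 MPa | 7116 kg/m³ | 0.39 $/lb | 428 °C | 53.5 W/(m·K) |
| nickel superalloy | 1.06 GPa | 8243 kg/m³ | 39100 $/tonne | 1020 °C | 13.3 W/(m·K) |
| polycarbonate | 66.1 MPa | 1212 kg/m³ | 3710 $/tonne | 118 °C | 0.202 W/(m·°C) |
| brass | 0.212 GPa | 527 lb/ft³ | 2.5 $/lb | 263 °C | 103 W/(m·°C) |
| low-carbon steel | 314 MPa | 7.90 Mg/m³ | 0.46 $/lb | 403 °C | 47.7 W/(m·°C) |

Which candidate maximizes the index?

Screen on constraints: cost ≤ 22 $/kg; max service T ≥ 190 °C; k ≥ 30.5 W/(m·K). Survivors: gray cast iron, brass, low-carbon steel.
Convert each candidate to consistent units, then evaluate M:
  gray cast iron: σ_y = 144.0 MPa, ρ = 7116 kg/m³
  brass: σ_y = 212.0 MPa, ρ = 8442 kg/m³
  low-carbon steel: σ_y = 314.0 MPa, ρ = 7900 kg/m³
  low-carbon steel: M = 5.85×10⁻³
  brass: M = 4.21×10⁻³
  gray cast iron: M = 3.86×10⁻³
Low-carbon steel ranks first.

low-carbon steel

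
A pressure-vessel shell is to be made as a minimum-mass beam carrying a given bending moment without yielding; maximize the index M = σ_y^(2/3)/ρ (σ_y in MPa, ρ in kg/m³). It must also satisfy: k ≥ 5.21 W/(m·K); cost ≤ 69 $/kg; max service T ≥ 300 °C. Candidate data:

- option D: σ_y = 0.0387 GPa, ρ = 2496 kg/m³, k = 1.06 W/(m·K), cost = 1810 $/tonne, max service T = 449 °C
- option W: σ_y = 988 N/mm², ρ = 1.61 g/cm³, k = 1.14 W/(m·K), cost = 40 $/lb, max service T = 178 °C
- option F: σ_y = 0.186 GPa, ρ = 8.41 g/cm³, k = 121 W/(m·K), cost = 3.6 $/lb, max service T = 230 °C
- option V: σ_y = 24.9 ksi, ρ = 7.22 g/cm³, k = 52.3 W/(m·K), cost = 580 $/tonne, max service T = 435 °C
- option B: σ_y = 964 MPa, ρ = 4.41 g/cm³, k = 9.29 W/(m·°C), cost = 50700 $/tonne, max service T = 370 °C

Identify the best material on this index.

Screen on constraints: k ≥ 5.21 W/(m·K); cost ≤ 69 $/kg; max service T ≥ 300 °C. Survivors: option V, option B.
After converting to SI:
  option V: σ_y = 171.7 MPa, ρ = 7220 kg/m³
  option B: σ_y = 964.0 MPa, ρ = 4410 kg/m³
  option B: M = 22.1×10⁻³
  option V: M = 4.28×10⁻³
Highest index: option B.

option B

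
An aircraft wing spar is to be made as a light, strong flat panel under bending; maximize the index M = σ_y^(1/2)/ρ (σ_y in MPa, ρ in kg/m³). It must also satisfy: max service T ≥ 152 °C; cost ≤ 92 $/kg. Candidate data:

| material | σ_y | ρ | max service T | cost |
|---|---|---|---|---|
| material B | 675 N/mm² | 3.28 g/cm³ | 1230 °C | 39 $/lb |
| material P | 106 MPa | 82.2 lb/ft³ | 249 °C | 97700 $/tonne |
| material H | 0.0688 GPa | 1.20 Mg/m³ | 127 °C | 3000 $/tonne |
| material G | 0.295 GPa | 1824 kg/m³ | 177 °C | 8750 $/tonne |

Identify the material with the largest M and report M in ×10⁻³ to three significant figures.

material G, M = 9.42×10⁻³

Screen on constraints: max service T ≥ 152 °C; cost ≤ 92 $/kg. Survivors: material B, material G.
Convert each candidate to consistent units, then evaluate M:
  material B: σ_y = 675.0 MPa, ρ = 3280 kg/m³
  material G: σ_y = 295.0 MPa, ρ = 1824 kg/m³
  material G: M = 9.42×10⁻³
  material B: M = 7.92×10⁻³
Material G has the largest M.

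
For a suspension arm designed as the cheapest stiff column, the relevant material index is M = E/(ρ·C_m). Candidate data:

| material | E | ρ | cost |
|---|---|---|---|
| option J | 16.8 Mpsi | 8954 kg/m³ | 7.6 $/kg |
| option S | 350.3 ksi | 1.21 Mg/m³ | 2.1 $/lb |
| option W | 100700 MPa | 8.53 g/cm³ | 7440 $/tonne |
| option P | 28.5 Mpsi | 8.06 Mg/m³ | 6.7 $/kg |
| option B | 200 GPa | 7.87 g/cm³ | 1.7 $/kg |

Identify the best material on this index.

option B

After converting to SI:
  option J: E = 115.8 GPa, ρ = 8954 kg/m³, cost = 7.600 $/kg
  option S: E = 2.415 GPa, ρ = 1210 kg/m³, cost = 4.630 $/kg
  option W: E = 100.7 GPa, ρ = 8530 kg/m³, cost = 7.440 $/kg
  option P: E = 196.5 GPa, ρ = 8060 kg/m³, cost = 6.700 $/kg
  option B: E = 200.0 GPa, ρ = 7870 kg/m³, cost = 1.700 $/kg
  option B: M = 14.9 MN·m per $
  option P: M = 3.64 MN·m per $
  option J: M = 1.70 MN·m per $
  option W: M = 1.59 MN·m per $
  option S: M = 0.431 MN·m per $
Highest index: option B.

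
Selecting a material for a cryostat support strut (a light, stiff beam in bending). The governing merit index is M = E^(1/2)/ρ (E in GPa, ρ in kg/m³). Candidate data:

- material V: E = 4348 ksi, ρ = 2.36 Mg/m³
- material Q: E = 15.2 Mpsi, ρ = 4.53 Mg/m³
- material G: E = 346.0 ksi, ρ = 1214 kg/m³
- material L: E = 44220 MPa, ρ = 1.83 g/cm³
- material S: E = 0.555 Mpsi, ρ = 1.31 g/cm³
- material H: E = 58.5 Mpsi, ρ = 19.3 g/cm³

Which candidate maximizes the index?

material L

After converting to SI:
  material V: E = 29.98 GPa, ρ = 2360 kg/m³
  material Q: E = 104.8 GPa, ρ = 4530 kg/m³
  material G: E = 2.386 GPa, ρ = 1214 kg/m³
  material L: E = 44.22 GPa, ρ = 1830 kg/m³
  material S: E = 3.827 GPa, ρ = 1310 kg/m³
  material H: E = 403.3 GPa, ρ = 19300 kg/m³
  material L: M = 3.63×10⁻³
  material V: M = 2.32×10⁻³
  material Q: M = 2.26×10⁻³
  material S: M = 1.49×10⁻³
  material G: M = 1.27×10⁻³
  material H: M = 1.04×10⁻³
Material L has the largest M.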